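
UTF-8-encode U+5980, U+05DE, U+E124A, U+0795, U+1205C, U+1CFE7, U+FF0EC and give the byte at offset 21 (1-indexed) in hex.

0xBF

1-indexed offset 21 is 0-indexed offset 20.
U+5980 → 3-byte form E5 A6 80 at offsets 0–2.
U+05DE → 2-byte form D7 9E at offsets 3–4.
U+E124A → 4-byte form F3 A1 89 8A at offsets 5–8.
U+0795 → 2-byte form DE 95 at offsets 9–10.
U+1205C → 4-byte form F0 92 81 9C at offsets 11–14.
U+1CFE7 → 4-byte form F0 9C BF A7 at offsets 15–18.
U+FF0EC → 4-byte form F3 BF 83 AC at offsets 19–22.
Offset 20 falls in char 7's range; it's byte 2 of F3 BF 83 AC = 0xBF.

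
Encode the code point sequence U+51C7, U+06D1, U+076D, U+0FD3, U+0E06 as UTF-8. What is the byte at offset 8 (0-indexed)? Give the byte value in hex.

U+51C7 → 3-byte form E5 87 87 at offsets 0–2.
U+06D1 → 2-byte form DB 91 at offsets 3–4.
U+076D → 2-byte form DD AD at offsets 5–6.
U+0FD3 → 3-byte form E0 BF 93 at offsets 7–9.
Offset 8 falls in char 4's range; it's byte 2 of E0 BF 93 = 0xBF.

0xBF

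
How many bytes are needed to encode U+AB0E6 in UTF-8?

4

U+AB0E6 = 0xAB0E6. UTF-8 uses 1 byte below 0x80, 2 below 0x800, 3 below 0x10000, 4 up to 0x10FFFF. 0xAB0E6 is in U+10000–U+10FFFF → 4 bytes.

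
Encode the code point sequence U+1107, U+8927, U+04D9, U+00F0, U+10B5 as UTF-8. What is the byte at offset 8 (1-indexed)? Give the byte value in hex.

0x99

1-indexed offset 8 is 0-indexed offset 7.
U+1107 → 3-byte form E1 84 87 at offsets 0–2.
U+8927 → 3-byte form E8 A4 A7 at offsets 3–5.
U+04D9 → 2-byte form D3 99 at offsets 6–7.
Offset 7 falls in char 3's range; it's byte 2 of D3 99 = 0x99.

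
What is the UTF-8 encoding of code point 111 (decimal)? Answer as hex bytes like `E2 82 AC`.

6F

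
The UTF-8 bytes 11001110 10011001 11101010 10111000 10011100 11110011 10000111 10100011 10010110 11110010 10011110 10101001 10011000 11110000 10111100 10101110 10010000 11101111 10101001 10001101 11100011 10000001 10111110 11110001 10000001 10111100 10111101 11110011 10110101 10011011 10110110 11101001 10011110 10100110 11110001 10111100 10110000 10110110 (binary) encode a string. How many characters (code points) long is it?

11

Byte at offset 0: 0xCE = 11001110 → 2-byte char (#1). Advance 2.
Byte at offset 2: 0xEA = 11101010 → 3-byte char (#2). Advance 3.
Byte at offset 5: 0xF3 = 11110011 → 4-byte char (#3). Advance 4.
Byte at offset 9: 0xF2 = 11110010 → 4-byte char (#4). Advance 4.
Byte at offset 13: 0xF0 = 11110000 → 4-byte char (#5). Advance 4.
Byte at offset 17: 0xEF = 11101111 → 3-byte char (#6). Advance 3.
Byte at offset 20: 0xE3 = 11100011 → 3-byte char (#7). Advance 3.
Byte at offset 23: 0xF1 = 11110001 → 4-byte char (#8). Advance 4.
Byte at offset 27: 0xF3 = 11110011 → 4-byte char (#9). Advance 4.
Byte at offset 31: 0xE9 = 11101001 → 3-byte char (#10). Advance 3.
Byte at offset 34: 0xF1 = 11110001 → 4-byte char (#11). Advance 4.
Reached end at offset 38 after 11 code points.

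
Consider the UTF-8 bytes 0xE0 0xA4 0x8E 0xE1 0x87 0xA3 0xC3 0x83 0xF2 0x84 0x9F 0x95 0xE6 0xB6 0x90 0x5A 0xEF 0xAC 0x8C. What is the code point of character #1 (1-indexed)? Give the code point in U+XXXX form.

U+090E

Offset 0: leading byte 0xE0 = 11100000 → 3-byte char #1 = E0 A4 8E.
Leading byte 0xE0 = 11100000 matches 1110xxxx → 3-byte sequence.
Byte 1: 0xE0 = 11100000, payload 0000 (4 bits).
Byte 2: 0xA4 = 10100100 (10xxxxxx ✓), payload 100100.
Byte 3: 0x8E = 10001110 (10xxxxxx ✓), payload 001110.
Concatenate: 0000100100001110 = 0x90E (16 bits → U+090E).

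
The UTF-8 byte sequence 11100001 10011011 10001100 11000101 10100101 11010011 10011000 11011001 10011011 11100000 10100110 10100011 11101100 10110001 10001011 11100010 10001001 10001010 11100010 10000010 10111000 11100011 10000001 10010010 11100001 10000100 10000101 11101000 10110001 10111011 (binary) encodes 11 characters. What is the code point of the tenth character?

Offset 0: leading byte 0xE1 = 11100001 → 3-byte char #1 = E1 9B 8C.
Offset 3: leading byte 0xC5 = 11000101 → 2-byte char #2 = C5 A5.
Offset 5: leading byte 0xD3 = 11010011 → 2-byte char #3 = D3 98.
Offset 7: leading byte 0xD9 = 11011001 → 2-byte char #4 = D9 9B.
Offset 9: leading byte 0xE0 = 11100000 → 3-byte char #5 = E0 A6 A3.
Offset 12: leading byte 0xEC = 11101100 → 3-byte char #6 = EC B1 8B.
Offset 15: leading byte 0xE2 = 11100010 → 3-byte char #7 = E2 89 8A.
Offset 18: leading byte 0xE2 = 11100010 → 3-byte char #8 = E2 82 B8.
Offset 21: leading byte 0xE3 = 11100011 → 3-byte char #9 = E3 81 92.
Offset 24: leading byte 0xE1 = 11100001 → 3-byte char #10 = E1 84 85.
Leading byte 0xE1 = 11100001 matches 1110xxxx → 3-byte sequence.
Byte 1: 0xE1 = 11100001, payload 0001 (4 bits).
Byte 2: 0x84 = 10000100 (10xxxxxx ✓), payload 000100.
Byte 3: 0x85 = 10000101 (10xxxxxx ✓), payload 000101.
Concatenate: 0001000100000101 = 0x1105 (16 bits → U+1105).

U+1105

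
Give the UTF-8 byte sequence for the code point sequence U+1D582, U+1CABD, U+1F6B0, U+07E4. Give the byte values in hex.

U+1D582: 4-byte form → F0 9D 96 82.
U+1CABD: 4-byte form → F0 9C AA BD.
U+1F6B0: 4-byte form → F0 9F 9A B0.
U+07E4: 2-byte form → DF A4.
Concatenated (14 bytes): F0 9D 96 82 F0 9C AA BD F0 9F 9A B0 DF A4.

F0 9D 96 82 F0 9C AA BD F0 9F 9A B0 DF A4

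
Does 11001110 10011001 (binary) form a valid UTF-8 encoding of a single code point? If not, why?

Leading byte 0xCE = 11001110 → 2-byte form.
Continuation bytes 0x99=10011001 all match 10xxxxxx.
Decoded value 0x399 is ≥ 0x80 (shortest form) and not a surrogate.

valid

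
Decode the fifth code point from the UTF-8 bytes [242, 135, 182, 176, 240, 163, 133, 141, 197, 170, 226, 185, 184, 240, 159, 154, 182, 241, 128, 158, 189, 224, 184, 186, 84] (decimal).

Offset 0: leading byte 0xF2 = 11110010 → 4-byte char #1 = F2 87 B6 B0.
Offset 4: leading byte 0xF0 = 11110000 → 4-byte char #2 = F0 A3 85 8D.
Offset 8: leading byte 0xC5 = 11000101 → 2-byte char #3 = C5 AA.
Offset 10: leading byte 0xE2 = 11100010 → 3-byte char #4 = E2 B9 B8.
Offset 13: leading byte 0xF0 = 11110000 → 4-byte char #5 = F0 9F 9A B6.
Leading byte 0xF0 = 11110000 matches 11110xxx → 4-byte sequence.
Byte 1: 0xF0 = 11110000, payload 000 (3 bits).
Byte 2: 0x9F = 10011111 (10xxxxxx ✓), payload 011111.
Byte 3: 0x9A = 10011010 (10xxxxxx ✓), payload 011010.
Byte 4: 0xB6 = 10110110 (10xxxxxx ✓), payload 110110.
Concatenate: 000011111011010110110 = 0x1F6B6 (21 bits → U+1F6B6).

U+1F6B6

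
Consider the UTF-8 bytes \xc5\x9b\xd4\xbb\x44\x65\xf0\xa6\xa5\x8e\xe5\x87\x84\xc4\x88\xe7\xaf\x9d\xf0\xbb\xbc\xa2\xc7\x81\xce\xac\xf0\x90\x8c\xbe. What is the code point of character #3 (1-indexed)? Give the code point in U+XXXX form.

U+0044

Offset 0: leading byte 0xC5 = 11000101 → 2-byte char #1 = C5 9B.
Offset 2: leading byte 0xD4 = 11010100 → 2-byte char #2 = D4 BB.
Offset 4: leading byte 0x44 = 01000100 → 1-byte char #3 = 44.
Leading byte 0x44 = 01000100 matches 0xxxxxxx → 1-byte sequence.
Byte 1: 0x44 = 01000100, payload 1000100 (7 bits).
Concatenate: 1000100 = 0x44 (7 bits → U+0044).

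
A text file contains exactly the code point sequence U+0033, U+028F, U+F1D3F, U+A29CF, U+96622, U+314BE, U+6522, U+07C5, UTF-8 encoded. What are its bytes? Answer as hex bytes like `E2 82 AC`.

33 CA 8F F3 B1 B4 BF F2 A2 A7 8F F2 96 98 A2 F0 B1 92 BE E6 94 A2 DF 85

U+0033: 1-byte form → 33.
U+028F: 2-byte form → CA 8F.
U+F1D3F: 4-byte form → F3 B1 B4 BF.
U+A29CF: 4-byte form → F2 A2 A7 8F.
U+96622: 4-byte form → F2 96 98 A2.
U+314BE: 4-byte form → F0 B1 92 BE.
U+6522: 3-byte form → E6 94 A2.
U+07C5: 2-byte form → DF 85.
Concatenated (24 bytes): 33 CA 8F F3 B1 B4 BF F2 A2 A7 8F F2 96 98 A2 F0 B1 92 BE E6 94 A2 DF 85.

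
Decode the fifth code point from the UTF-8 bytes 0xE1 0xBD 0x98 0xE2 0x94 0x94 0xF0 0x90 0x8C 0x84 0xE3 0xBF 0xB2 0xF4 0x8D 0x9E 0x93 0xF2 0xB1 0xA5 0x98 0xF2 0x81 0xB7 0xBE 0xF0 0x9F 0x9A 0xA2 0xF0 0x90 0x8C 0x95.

Offset 0: leading byte 0xE1 = 11100001 → 3-byte char #1 = E1 BD 98.
Offset 3: leading byte 0xE2 = 11100010 → 3-byte char #2 = E2 94 94.
Offset 6: leading byte 0xF0 = 11110000 → 4-byte char #3 = F0 90 8C 84.
Offset 10: leading byte 0xE3 = 11100011 → 3-byte char #4 = E3 BF B2.
Offset 13: leading byte 0xF4 = 11110100 → 4-byte char #5 = F4 8D 9E 93.
Leading byte 0xF4 = 11110100 matches 11110xxx → 4-byte sequence.
Byte 1: 0xF4 = 11110100, payload 100 (3 bits).
Byte 2: 0x8D = 10001101 (10xxxxxx ✓), payload 001101.
Byte 3: 0x9E = 10011110 (10xxxxxx ✓), payload 011110.
Byte 4: 0x93 = 10010011 (10xxxxxx ✓), payload 010011.
Concatenate: 100001101011110010011 = 0x10D793 (21 bits → U+10D793).

U+10D793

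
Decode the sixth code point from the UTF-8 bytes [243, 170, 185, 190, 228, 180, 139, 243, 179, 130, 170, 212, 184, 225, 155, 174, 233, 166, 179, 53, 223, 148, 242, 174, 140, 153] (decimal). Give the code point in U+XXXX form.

Offset 0: leading byte 0xF3 = 11110011 → 4-byte char #1 = F3 AA B9 BE.
Offset 4: leading byte 0xE4 = 11100100 → 3-byte char #2 = E4 B4 8B.
Offset 7: leading byte 0xF3 = 11110011 → 4-byte char #3 = F3 B3 82 AA.
Offset 11: leading byte 0xD4 = 11010100 → 2-byte char #4 = D4 B8.
Offset 13: leading byte 0xE1 = 11100001 → 3-byte char #5 = E1 9B AE.
Offset 16: leading byte 0xE9 = 11101001 → 3-byte char #6 = E9 A6 B3.
Leading byte 0xE9 = 11101001 matches 1110xxxx → 3-byte sequence.
Byte 1: 0xE9 = 11101001, payload 1001 (4 bits).
Byte 2: 0xA6 = 10100110 (10xxxxxx ✓), payload 100110.
Byte 3: 0xB3 = 10110011 (10xxxxxx ✓), payload 110011.
Concatenate: 1001100110110011 = 0x99B3 (16 bits → U+99B3).

U+99B3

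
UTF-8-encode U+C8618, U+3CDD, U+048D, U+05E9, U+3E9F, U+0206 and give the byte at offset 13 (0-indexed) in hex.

0x9F

U+C8618 → 4-byte form F3 88 98 98 at offsets 0–3.
U+3CDD → 3-byte form E3 B3 9D at offsets 4–6.
U+048D → 2-byte form D2 8D at offsets 7–8.
U+05E9 → 2-byte form D7 A9 at offsets 9–10.
U+3E9F → 3-byte form E3 BA 9F at offsets 11–13.
Offset 13 falls in char 5's range; it's byte 3 of E3 BA 9F = 0x9F.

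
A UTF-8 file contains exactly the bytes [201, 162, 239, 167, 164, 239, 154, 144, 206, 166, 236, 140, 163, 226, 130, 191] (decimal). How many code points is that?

6

Byte at offset 0: 0xC9 = 11001001 → 2-byte char (#1). Advance 2.
Byte at offset 2: 0xEF = 11101111 → 3-byte char (#2). Advance 3.
Byte at offset 5: 0xEF = 11101111 → 3-byte char (#3). Advance 3.
Byte at offset 8: 0xCE = 11001110 → 2-byte char (#4). Advance 2.
Byte at offset 10: 0xEC = 11101100 → 3-byte char (#5). Advance 3.
Byte at offset 13: 0xE2 = 11100010 → 3-byte char (#6). Advance 3.
Reached end at offset 16 after 6 code points.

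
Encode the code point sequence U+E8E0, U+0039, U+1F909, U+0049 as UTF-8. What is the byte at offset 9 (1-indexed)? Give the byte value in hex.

1-indexed offset 9 is 0-indexed offset 8.
U+E8E0 → 3-byte form EE A3 A0 at offsets 0–2.
U+0039 → 1-byte form 39 at offsets 3–3.
U+1F909 → 4-byte form F0 9F A4 89 at offsets 4–7.
U+0049 → 1-byte form 49 at offsets 8–8.
Offset 8 falls in char 4's range; it's byte 1 of 49 = 0x49.

0x49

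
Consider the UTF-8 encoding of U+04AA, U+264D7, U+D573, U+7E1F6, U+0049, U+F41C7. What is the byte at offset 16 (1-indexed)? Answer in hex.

1-indexed offset 16 is 0-indexed offset 15.
U+04AA → 2-byte form D2 AA at offsets 0–1.
U+264D7 → 4-byte form F0 A6 93 97 at offsets 2–5.
U+D573 → 3-byte form ED 95 B3 at offsets 6–8.
U+7E1F6 → 4-byte form F1 BE 87 B6 at offsets 9–12.
U+0049 → 1-byte form 49 at offsets 13–13.
U+F41C7 → 4-byte form F3 B4 87 87 at offsets 14–17.
Offset 15 falls in char 6's range; it's byte 2 of F3 B4 87 87 = 0xB4.

0xB4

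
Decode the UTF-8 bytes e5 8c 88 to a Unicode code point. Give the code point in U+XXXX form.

U+5308

Leading byte 0xE5 = 11100101 matches 1110xxxx → 3-byte sequence.
Byte 1: 0xE5 = 11100101, payload 0101 (4 bits).
Byte 2: 0x8C = 10001100 (10xxxxxx ✓), payload 001100.
Byte 3: 0x88 = 10001000 (10xxxxxx ✓), payload 001000.
Concatenate: 0101001100001000 = 0x5308 (16 bits → U+5308).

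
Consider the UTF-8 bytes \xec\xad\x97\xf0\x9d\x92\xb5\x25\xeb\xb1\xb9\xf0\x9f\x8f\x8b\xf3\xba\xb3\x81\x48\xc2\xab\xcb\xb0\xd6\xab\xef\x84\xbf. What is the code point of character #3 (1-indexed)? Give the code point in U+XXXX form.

U+0025

Offset 0: leading byte 0xEC = 11101100 → 3-byte char #1 = EC AD 97.
Offset 3: leading byte 0xF0 = 11110000 → 4-byte char #2 = F0 9D 92 B5.
Offset 7: leading byte 0x25 = 00100101 → 1-byte char #3 = 25.
Leading byte 0x25 = 00100101 matches 0xxxxxxx → 1-byte sequence.
Byte 1: 0x25 = 00100101, payload 0100101 (7 bits).
Concatenate: 0100101 = 0x25 (7 bits → U+0025).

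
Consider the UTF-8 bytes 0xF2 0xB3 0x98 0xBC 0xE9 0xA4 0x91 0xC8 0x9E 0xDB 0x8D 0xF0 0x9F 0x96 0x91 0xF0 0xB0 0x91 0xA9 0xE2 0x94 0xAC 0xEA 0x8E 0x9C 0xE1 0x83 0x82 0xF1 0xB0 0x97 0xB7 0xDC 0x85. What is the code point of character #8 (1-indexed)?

Offset 0: leading byte 0xF2 = 11110010 → 4-byte char #1 = F2 B3 98 BC.
Offset 4: leading byte 0xE9 = 11101001 → 3-byte char #2 = E9 A4 91.
Offset 7: leading byte 0xC8 = 11001000 → 2-byte char #3 = C8 9E.
Offset 9: leading byte 0xDB = 11011011 → 2-byte char #4 = DB 8D.
Offset 11: leading byte 0xF0 = 11110000 → 4-byte char #5 = F0 9F 96 91.
Offset 15: leading byte 0xF0 = 11110000 → 4-byte char #6 = F0 B0 91 A9.
Offset 19: leading byte 0xE2 = 11100010 → 3-byte char #7 = E2 94 AC.
Offset 22: leading byte 0xEA = 11101010 → 3-byte char #8 = EA 8E 9C.
Leading byte 0xEA = 11101010 matches 1110xxxx → 3-byte sequence.
Byte 1: 0xEA = 11101010, payload 1010 (4 bits).
Byte 2: 0x8E = 10001110 (10xxxxxx ✓), payload 001110.
Byte 3: 0x9C = 10011100 (10xxxxxx ✓), payload 011100.
Concatenate: 1010001110011100 = 0xA39C (16 bits → U+A39C).

U+A39C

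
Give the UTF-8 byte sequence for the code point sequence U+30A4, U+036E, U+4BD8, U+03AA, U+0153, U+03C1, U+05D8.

U+30A4: 3-byte form → E3 82 A4.
U+036E: 2-byte form → CD AE.
U+4BD8: 3-byte form → E4 AF 98.
U+03AA: 2-byte form → CE AA.
U+0153: 2-byte form → C5 93.
U+03C1: 2-byte form → CF 81.
U+05D8: 2-byte form → D7 98.
Concatenated (16 bytes): E3 82 A4 CD AE E4 AF 98 CE AA C5 93 CF 81 D7 98.

E3 82 A4 CD AE E4 AF 98 CE AA C5 93 CF 81 D7 98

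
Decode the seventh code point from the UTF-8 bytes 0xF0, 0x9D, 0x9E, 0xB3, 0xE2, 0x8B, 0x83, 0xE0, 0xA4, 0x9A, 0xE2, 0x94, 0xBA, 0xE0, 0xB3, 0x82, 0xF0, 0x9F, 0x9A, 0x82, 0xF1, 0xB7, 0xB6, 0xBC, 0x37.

U+77DBC

Offset 0: leading byte 0xF0 = 11110000 → 4-byte char #1 = F0 9D 9E B3.
Offset 4: leading byte 0xE2 = 11100010 → 3-byte char #2 = E2 8B 83.
Offset 7: leading byte 0xE0 = 11100000 → 3-byte char #3 = E0 A4 9A.
Offset 10: leading byte 0xE2 = 11100010 → 3-byte char #4 = E2 94 BA.
Offset 13: leading byte 0xE0 = 11100000 → 3-byte char #5 = E0 B3 82.
Offset 16: leading byte 0xF0 = 11110000 → 4-byte char #6 = F0 9F 9A 82.
Offset 20: leading byte 0xF1 = 11110001 → 4-byte char #7 = F1 B7 B6 BC.
Leading byte 0xF1 = 11110001 matches 11110xxx → 4-byte sequence.
Byte 1: 0xF1 = 11110001, payload 001 (3 bits).
Byte 2: 0xB7 = 10110111 (10xxxxxx ✓), payload 110111.
Byte 3: 0xB6 = 10110110 (10xxxxxx ✓), payload 110110.
Byte 4: 0xBC = 10111100 (10xxxxxx ✓), payload 111100.
Concatenate: 001110111110110111100 = 0x77DBC (21 bits → U+77DBC).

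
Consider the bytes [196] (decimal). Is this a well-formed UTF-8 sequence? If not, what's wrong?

Leading byte 0xC4 = 11000100 → 2-byte form, but only 1 byte is present.

invalid (sequence truncated)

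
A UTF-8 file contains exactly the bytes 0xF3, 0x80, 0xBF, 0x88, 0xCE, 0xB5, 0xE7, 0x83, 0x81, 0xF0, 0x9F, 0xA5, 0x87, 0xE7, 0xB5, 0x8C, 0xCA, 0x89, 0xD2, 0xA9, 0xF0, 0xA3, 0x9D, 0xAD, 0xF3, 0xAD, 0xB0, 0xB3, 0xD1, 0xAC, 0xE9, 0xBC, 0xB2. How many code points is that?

Byte at offset 0: 0xF3 = 11110011 → 4-byte char (#1). Advance 4.
Byte at offset 4: 0xCE = 11001110 → 2-byte char (#2). Advance 2.
Byte at offset 6: 0xE7 = 11100111 → 3-byte char (#3). Advance 3.
Byte at offset 9: 0xF0 = 11110000 → 4-byte char (#4). Advance 4.
Byte at offset 13: 0xE7 = 11100111 → 3-byte char (#5). Advance 3.
Byte at offset 16: 0xCA = 11001010 → 2-byte char (#6). Advance 2.
Byte at offset 18: 0xD2 = 11010010 → 2-byte char (#7). Advance 2.
Byte at offset 20: 0xF0 = 11110000 → 4-byte char (#8). Advance 4.
Byte at offset 24: 0xF3 = 11110011 → 4-byte char (#9). Advance 4.
Byte at offset 28: 0xD1 = 11010001 → 2-byte char (#10). Advance 2.
Byte at offset 30: 0xE9 = 11101001 → 3-byte char (#11). Advance 3.
Reached end at offset 33 after 11 code points.

11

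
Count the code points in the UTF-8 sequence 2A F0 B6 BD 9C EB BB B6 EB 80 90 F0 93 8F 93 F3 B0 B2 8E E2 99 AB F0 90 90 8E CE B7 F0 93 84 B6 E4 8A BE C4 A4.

12

Byte at offset 0: 0x2A = 00101010 → 1-byte char (#1). Advance 1.
Byte at offset 1: 0xF0 = 11110000 → 4-byte char (#2). Advance 4.
Byte at offset 5: 0xEB = 11101011 → 3-byte char (#3). Advance 3.
Byte at offset 8: 0xEB = 11101011 → 3-byte char (#4). Advance 3.
Byte at offset 11: 0xF0 = 11110000 → 4-byte char (#5). Advance 4.
Byte at offset 15: 0xF3 = 11110011 → 4-byte char (#6). Advance 4.
Byte at offset 19: 0xE2 = 11100010 → 3-byte char (#7). Advance 3.
Byte at offset 22: 0xF0 = 11110000 → 4-byte char (#8). Advance 4.
Byte at offset 26: 0xCE = 11001110 → 2-byte char (#9). Advance 2.
Byte at offset 28: 0xF0 = 11110000 → 4-byte char (#10). Advance 4.
Byte at offset 32: 0xE4 = 11100100 → 3-byte char (#11). Advance 3.
Byte at offset 35: 0xC4 = 11000100 → 2-byte char (#12). Advance 2.
Reached end at offset 37 after 12 code points.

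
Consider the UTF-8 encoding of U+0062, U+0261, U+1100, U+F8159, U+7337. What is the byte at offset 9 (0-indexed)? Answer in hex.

U+0062 → 1-byte form 62 at offsets 0–0.
U+0261 → 2-byte form C9 A1 at offsets 1–2.
U+1100 → 3-byte form E1 84 80 at offsets 3–5.
U+F8159 → 4-byte form F3 B8 85 99 at offsets 6–9.
Offset 9 falls in char 4's range; it's byte 4 of F3 B8 85 99 = 0x99.

0x99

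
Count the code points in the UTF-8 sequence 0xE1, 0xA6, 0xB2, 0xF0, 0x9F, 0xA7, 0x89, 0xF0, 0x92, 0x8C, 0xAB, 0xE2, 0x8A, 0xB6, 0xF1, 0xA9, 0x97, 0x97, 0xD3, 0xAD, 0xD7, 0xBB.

Byte at offset 0: 0xE1 = 11100001 → 3-byte char (#1). Advance 3.
Byte at offset 3: 0xF0 = 11110000 → 4-byte char (#2). Advance 4.
Byte at offset 7: 0xF0 = 11110000 → 4-byte char (#3). Advance 4.
Byte at offset 11: 0xE2 = 11100010 → 3-byte char (#4). Advance 3.
Byte at offset 14: 0xF1 = 11110001 → 4-byte char (#5). Advance 4.
Byte at offset 18: 0xD3 = 11010011 → 2-byte char (#6). Advance 2.
Byte at offset 20: 0xD7 = 11010111 → 2-byte char (#7). Advance 2.
Reached end at offset 22 after 7 code points.

7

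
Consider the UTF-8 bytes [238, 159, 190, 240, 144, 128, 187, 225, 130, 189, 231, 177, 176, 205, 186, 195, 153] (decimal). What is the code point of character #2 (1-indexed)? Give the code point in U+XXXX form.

Offset 0: leading byte 0xEE = 11101110 → 3-byte char #1 = EE 9F BE.
Offset 3: leading byte 0xF0 = 11110000 → 4-byte char #2 = F0 90 80 BB.
Leading byte 0xF0 = 11110000 matches 11110xxx → 4-byte sequence.
Byte 1: 0xF0 = 11110000, payload 000 (3 bits).
Byte 2: 0x90 = 10010000 (10xxxxxx ✓), payload 010000.
Byte 3: 0x80 = 10000000 (10xxxxxx ✓), payload 000000.
Byte 4: 0xBB = 10111011 (10xxxxxx ✓), payload 111011.
Concatenate: 000010000000000111011 = 0x1003B (21 bits → U+1003B).

U+1003B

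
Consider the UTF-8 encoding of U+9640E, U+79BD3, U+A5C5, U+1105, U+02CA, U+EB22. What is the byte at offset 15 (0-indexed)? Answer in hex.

0x8A

U+9640E → 4-byte form F2 96 90 8E at offsets 0–3.
U+79BD3 → 4-byte form F1 B9 AF 93 at offsets 4–7.
U+A5C5 → 3-byte form EA 97 85 at offsets 8–10.
U+1105 → 3-byte form E1 84 85 at offsets 11–13.
U+02CA → 2-byte form CB 8A at offsets 14–15.
Offset 15 falls in char 5's range; it's byte 2 of CB 8A = 0x8A.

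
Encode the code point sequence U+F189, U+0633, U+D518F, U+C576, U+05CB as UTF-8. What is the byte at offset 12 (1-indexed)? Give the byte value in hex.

1-indexed offset 12 is 0-indexed offset 11.
U+F189 → 3-byte form EF 86 89 at offsets 0–2.
U+0633 → 2-byte form D8 B3 at offsets 3–4.
U+D518F → 4-byte form F3 95 86 8F at offsets 5–8.
U+C576 → 3-byte form EC 95 B6 at offsets 9–11.
Offset 11 falls in char 4's range; it's byte 3 of EC 95 B6 = 0xB6.

0xB6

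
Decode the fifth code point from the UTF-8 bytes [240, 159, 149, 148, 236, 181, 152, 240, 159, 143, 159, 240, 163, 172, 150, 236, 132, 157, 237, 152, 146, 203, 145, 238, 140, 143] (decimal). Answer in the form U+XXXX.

U+C11D

Offset 0: leading byte 0xF0 = 11110000 → 4-byte char #1 = F0 9F 95 94.
Offset 4: leading byte 0xEC = 11101100 → 3-byte char #2 = EC B5 98.
Offset 7: leading byte 0xF0 = 11110000 → 4-byte char #3 = F0 9F 8F 9F.
Offset 11: leading byte 0xF0 = 11110000 → 4-byte char #4 = F0 A3 AC 96.
Offset 15: leading byte 0xEC = 11101100 → 3-byte char #5 = EC 84 9D.
Leading byte 0xEC = 11101100 matches 1110xxxx → 3-byte sequence.
Byte 1: 0xEC = 11101100, payload 1100 (4 bits).
Byte 2: 0x84 = 10000100 (10xxxxxx ✓), payload 000100.
Byte 3: 0x9D = 10011101 (10xxxxxx ✓), payload 011101.
Concatenate: 1100000100011101 = 0xC11D (16 bits → U+C11D).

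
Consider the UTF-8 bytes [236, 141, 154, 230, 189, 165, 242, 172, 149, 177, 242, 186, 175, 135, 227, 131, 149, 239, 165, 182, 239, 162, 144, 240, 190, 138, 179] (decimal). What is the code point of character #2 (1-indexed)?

Offset 0: leading byte 0xEC = 11101100 → 3-byte char #1 = EC 8D 9A.
Offset 3: leading byte 0xE6 = 11100110 → 3-byte char #2 = E6 BD A5.
Leading byte 0xE6 = 11100110 matches 1110xxxx → 3-byte sequence.
Byte 1: 0xE6 = 11100110, payload 0110 (4 bits).
Byte 2: 0xBD = 10111101 (10xxxxxx ✓), payload 111101.
Byte 3: 0xA5 = 10100101 (10xxxxxx ✓), payload 100101.
Concatenate: 0110111101100101 = 0x6F65 (16 bits → U+6F65).

U+6F65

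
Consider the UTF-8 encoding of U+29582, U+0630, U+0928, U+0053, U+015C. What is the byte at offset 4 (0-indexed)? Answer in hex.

U+29582 → 4-byte form F0 A9 96 82 at offsets 0–3.
U+0630 → 2-byte form D8 B0 at offsets 4–5.
Offset 4 falls in char 2's range; it's byte 1 of D8 B0 = 0xD8.

0xD8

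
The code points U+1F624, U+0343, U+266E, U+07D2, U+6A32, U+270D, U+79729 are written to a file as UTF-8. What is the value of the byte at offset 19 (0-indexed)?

0x9C

U+1F624 → 4-byte form F0 9F 98 A4 at offsets 0–3.
U+0343 → 2-byte form CD 83 at offsets 4–5.
U+266E → 3-byte form E2 99 AE at offsets 6–8.
U+07D2 → 2-byte form DF 92 at offsets 9–10.
U+6A32 → 3-byte form E6 A8 B2 at offsets 11–13.
U+270D → 3-byte form E2 9C 8D at offsets 14–16.
U+79729 → 4-byte form F1 B9 9C A9 at offsets 17–20.
Offset 19 falls in char 7's range; it's byte 3 of F1 B9 9C A9 = 0x9C.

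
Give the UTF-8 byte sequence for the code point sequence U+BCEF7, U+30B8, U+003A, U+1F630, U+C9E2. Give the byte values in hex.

U+BCEF7: 4-byte form → F2 BC BB B7.
U+30B8: 3-byte form → E3 82 B8.
U+003A: 1-byte form → 3A.
U+1F630: 4-byte form → F0 9F 98 B0.
U+C9E2: 3-byte form → EC A7 A2.
Concatenated (15 bytes): F2 BC BB B7 E3 82 B8 3A F0 9F 98 B0 EC A7 A2.

F2 BC BB B7 E3 82 B8 3A F0 9F 98 B0 EC A7 A2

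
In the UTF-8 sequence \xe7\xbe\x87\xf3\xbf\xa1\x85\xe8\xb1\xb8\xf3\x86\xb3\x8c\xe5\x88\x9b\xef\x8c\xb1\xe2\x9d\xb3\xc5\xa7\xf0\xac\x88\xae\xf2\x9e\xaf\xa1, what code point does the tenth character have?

U+9EBE1

Offset 0: leading byte 0xE7 = 11100111 → 3-byte char #1 = E7 BE 87.
Offset 3: leading byte 0xF3 = 11110011 → 4-byte char #2 = F3 BF A1 85.
Offset 7: leading byte 0xE8 = 11101000 → 3-byte char #3 = E8 B1 B8.
Offset 10: leading byte 0xF3 = 11110011 → 4-byte char #4 = F3 86 B3 8C.
Offset 14: leading byte 0xE5 = 11100101 → 3-byte char #5 = E5 88 9B.
Offset 17: leading byte 0xEF = 11101111 → 3-byte char #6 = EF 8C B1.
Offset 20: leading byte 0xE2 = 11100010 → 3-byte char #7 = E2 9D B3.
Offset 23: leading byte 0xC5 = 11000101 → 2-byte char #8 = C5 A7.
Offset 25: leading byte 0xF0 = 11110000 → 4-byte char #9 = F0 AC 88 AE.
Offset 29: leading byte 0xF2 = 11110010 → 4-byte char #10 = F2 9E AF A1.
Leading byte 0xF2 = 11110010 matches 11110xxx → 4-byte sequence.
Byte 1: 0xF2 = 11110010, payload 010 (3 bits).
Byte 2: 0x9E = 10011110 (10xxxxxx ✓), payload 011110.
Byte 3: 0xAF = 10101111 (10xxxxxx ✓), payload 101111.
Byte 4: 0xA1 = 10100001 (10xxxxxx ✓), payload 100001.
Concatenate: 010011110101111100001 = 0x9EBE1 (21 bits → U+9EBE1).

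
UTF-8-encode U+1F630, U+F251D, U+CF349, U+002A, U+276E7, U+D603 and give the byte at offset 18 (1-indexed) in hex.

0xED

1-indexed offset 18 is 0-indexed offset 17.
U+1F630 → 4-byte form F0 9F 98 B0 at offsets 0–3.
U+F251D → 4-byte form F3 B2 94 9D at offsets 4–7.
U+CF349 → 4-byte form F3 8F 8D 89 at offsets 8–11.
U+002A → 1-byte form 2A at offsets 12–12.
U+276E7 → 4-byte form F0 A7 9B A7 at offsets 13–16.
U+D603 → 3-byte form ED 98 83 at offsets 17–19.
Offset 17 falls in char 6's range; it's byte 1 of ED 98 83 = 0xED.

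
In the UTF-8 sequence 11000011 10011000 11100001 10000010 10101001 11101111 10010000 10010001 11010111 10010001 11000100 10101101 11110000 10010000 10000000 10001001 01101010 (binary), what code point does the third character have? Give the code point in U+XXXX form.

Offset 0: leading byte 0xC3 = 11000011 → 2-byte char #1 = C3 98.
Offset 2: leading byte 0xE1 = 11100001 → 3-byte char #2 = E1 82 A9.
Offset 5: leading byte 0xEF = 11101111 → 3-byte char #3 = EF 90 91.
Leading byte 0xEF = 11101111 matches 1110xxxx → 3-byte sequence.
Byte 1: 0xEF = 11101111, payload 1111 (4 bits).
Byte 2: 0x90 = 10010000 (10xxxxxx ✓), payload 010000.
Byte 3: 0x91 = 10010001 (10xxxxxx ✓), payload 010001.
Concatenate: 1111010000010001 = 0xF411 (16 bits → U+F411).

U+F411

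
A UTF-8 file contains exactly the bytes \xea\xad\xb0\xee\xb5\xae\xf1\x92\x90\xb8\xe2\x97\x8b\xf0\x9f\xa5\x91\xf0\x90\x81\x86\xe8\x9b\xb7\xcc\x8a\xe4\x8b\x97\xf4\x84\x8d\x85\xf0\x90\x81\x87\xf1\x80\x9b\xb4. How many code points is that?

Byte at offset 0: 0xEA = 11101010 → 3-byte char (#1). Advance 3.
Byte at offset 3: 0xEE = 11101110 → 3-byte char (#2). Advance 3.
Byte at offset 6: 0xF1 = 11110001 → 4-byte char (#3). Advance 4.
Byte at offset 10: 0xE2 = 11100010 → 3-byte char (#4). Advance 3.
Byte at offset 13: 0xF0 = 11110000 → 4-byte char (#5). Advance 4.
Byte at offset 17: 0xF0 = 11110000 → 4-byte char (#6). Advance 4.
Byte at offset 21: 0xE8 = 11101000 → 3-byte char (#7). Advance 3.
Byte at offset 24: 0xCC = 11001100 → 2-byte char (#8). Advance 2.
Byte at offset 26: 0xE4 = 11100100 → 3-byte char (#9). Advance 3.
Byte at offset 29: 0xF4 = 11110100 → 4-byte char (#10). Advance 4.
Byte at offset 33: 0xF0 = 11110000 → 4-byte char (#11). Advance 4.
Byte at offset 37: 0xF1 = 11110001 → 4-byte char (#12). Advance 4.
Reached end at offset 41 after 12 code points.

12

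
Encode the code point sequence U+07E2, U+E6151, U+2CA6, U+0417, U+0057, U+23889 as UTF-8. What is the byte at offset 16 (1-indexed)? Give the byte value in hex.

1-indexed offset 16 is 0-indexed offset 15.
U+07E2 → 2-byte form DF A2 at offsets 0–1.
U+E6151 → 4-byte form F3 A6 85 91 at offsets 2–5.
U+2CA6 → 3-byte form E2 B2 A6 at offsets 6–8.
U+0417 → 2-byte form D0 97 at offsets 9–10.
U+0057 → 1-byte form 57 at offsets 11–11.
U+23889 → 4-byte form F0 A3 A2 89 at offsets 12–15.
Offset 15 falls in char 6's range; it's byte 4 of F0 A3 A2 89 = 0x89.

0x89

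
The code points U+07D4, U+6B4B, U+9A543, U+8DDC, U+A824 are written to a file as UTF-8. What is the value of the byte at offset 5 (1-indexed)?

1-indexed offset 5 is 0-indexed offset 4.
U+07D4 → 2-byte form DF 94 at offsets 0–1.
U+6B4B → 3-byte form E6 AD 8B at offsets 2–4.
Offset 4 falls in char 2's range; it's byte 3 of E6 AD 8B = 0x8B.

0x8B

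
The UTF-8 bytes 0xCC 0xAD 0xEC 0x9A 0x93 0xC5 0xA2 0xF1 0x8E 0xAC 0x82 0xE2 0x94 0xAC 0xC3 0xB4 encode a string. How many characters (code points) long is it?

6

Byte at offset 0: 0xCC = 11001100 → 2-byte char (#1). Advance 2.
Byte at offset 2: 0xEC = 11101100 → 3-byte char (#2). Advance 3.
Byte at offset 5: 0xC5 = 11000101 → 2-byte char (#3). Advance 2.
Byte at offset 7: 0xF1 = 11110001 → 4-byte char (#4). Advance 4.
Byte at offset 11: 0xE2 = 11100010 → 3-byte char (#5). Advance 3.
Byte at offset 14: 0xC3 = 11000011 → 2-byte char (#6). Advance 2.
Reached end at offset 16 after 6 code points.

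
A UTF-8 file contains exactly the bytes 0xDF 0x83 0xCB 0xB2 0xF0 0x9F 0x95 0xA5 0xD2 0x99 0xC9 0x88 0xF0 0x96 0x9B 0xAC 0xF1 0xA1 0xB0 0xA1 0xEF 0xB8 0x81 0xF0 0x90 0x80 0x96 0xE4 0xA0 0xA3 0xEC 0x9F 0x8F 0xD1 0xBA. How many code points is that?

Byte at offset 0: 0xDF = 11011111 → 2-byte char (#1). Advance 2.
Byte at offset 2: 0xCB = 11001011 → 2-byte char (#2). Advance 2.
Byte at offset 4: 0xF0 = 11110000 → 4-byte char (#3). Advance 4.
Byte at offset 8: 0xD2 = 11010010 → 2-byte char (#4). Advance 2.
Byte at offset 10: 0xC9 = 11001001 → 2-byte char (#5). Advance 2.
Byte at offset 12: 0xF0 = 11110000 → 4-byte char (#6). Advance 4.
Byte at offset 16: 0xF1 = 11110001 → 4-byte char (#7). Advance 4.
Byte at offset 20: 0xEF = 11101111 → 3-byte char (#8). Advance 3.
Byte at offset 23: 0xF0 = 11110000 → 4-byte char (#9). Advance 4.
Byte at offset 27: 0xE4 = 11100100 → 3-byte char (#10). Advance 3.
Byte at offset 30: 0xEC = 11101100 → 3-byte char (#11). Advance 3.
Byte at offset 33: 0xD1 = 11010001 → 2-byte char (#12). Advance 2.
Reached end at offset 35 after 12 code points.

12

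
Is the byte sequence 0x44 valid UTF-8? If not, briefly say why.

valid

Leading byte 0x44 = 01000100 → 1-byte form.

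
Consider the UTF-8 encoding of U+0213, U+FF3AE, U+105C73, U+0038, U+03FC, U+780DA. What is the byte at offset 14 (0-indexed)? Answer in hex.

0xB8

U+0213 → 2-byte form C8 93 at offsets 0–1.
U+FF3AE → 4-byte form F3 BF 8E AE at offsets 2–5.
U+105C73 → 4-byte form F4 85 B1 B3 at offsets 6–9.
U+0038 → 1-byte form 38 at offsets 10–10.
U+03FC → 2-byte form CF BC at offsets 11–12.
U+780DA → 4-byte form F1 B8 83 9A at offsets 13–16.
Offset 14 falls in char 6's range; it's byte 2 of F1 B8 83 9A = 0xB8.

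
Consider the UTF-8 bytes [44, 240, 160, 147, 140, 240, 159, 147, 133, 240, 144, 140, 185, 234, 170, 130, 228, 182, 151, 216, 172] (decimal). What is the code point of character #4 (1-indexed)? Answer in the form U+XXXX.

U+10339

Offset 0: leading byte 0x2C = 00101100 → 1-byte char #1 = 2C.
Offset 1: leading byte 0xF0 = 11110000 → 4-byte char #2 = F0 A0 93 8C.
Offset 5: leading byte 0xF0 = 11110000 → 4-byte char #3 = F0 9F 93 85.
Offset 9: leading byte 0xF0 = 11110000 → 4-byte char #4 = F0 90 8C B9.
Leading byte 0xF0 = 11110000 matches 11110xxx → 4-byte sequence.
Byte 1: 0xF0 = 11110000, payload 000 (3 bits).
Byte 2: 0x90 = 10010000 (10xxxxxx ✓), payload 010000.
Byte 3: 0x8C = 10001100 (10xxxxxx ✓), payload 001100.
Byte 4: 0xB9 = 10111001 (10xxxxxx ✓), payload 111001.
Concatenate: 000010000001100111001 = 0x10339 (21 bits → U+10339).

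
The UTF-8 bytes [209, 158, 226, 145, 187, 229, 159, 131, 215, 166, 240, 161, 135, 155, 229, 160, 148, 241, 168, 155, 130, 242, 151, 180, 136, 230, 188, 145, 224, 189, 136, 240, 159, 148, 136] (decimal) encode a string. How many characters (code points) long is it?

Byte at offset 0: 0xD1 = 11010001 → 2-byte char (#1). Advance 2.
Byte at offset 2: 0xE2 = 11100010 → 3-byte char (#2). Advance 3.
Byte at offset 5: 0xE5 = 11100101 → 3-byte char (#3). Advance 3.
Byte at offset 8: 0xD7 = 11010111 → 2-byte char (#4). Advance 2.
Byte at offset 10: 0xF0 = 11110000 → 4-byte char (#5). Advance 4.
Byte at offset 14: 0xE5 = 11100101 → 3-byte char (#6). Advance 3.
Byte at offset 17: 0xF1 = 11110001 → 4-byte char (#7). Advance 4.
Byte at offset 21: 0xF2 = 11110010 → 4-byte char (#8). Advance 4.
Byte at offset 25: 0xE6 = 11100110 → 3-byte char (#9). Advance 3.
Byte at offset 28: 0xE0 = 11100000 → 3-byte char (#10). Advance 3.
Byte at offset 31: 0xF0 = 11110000 → 4-byte char (#11). Advance 4.
Reached end at offset 35 after 11 code points.

11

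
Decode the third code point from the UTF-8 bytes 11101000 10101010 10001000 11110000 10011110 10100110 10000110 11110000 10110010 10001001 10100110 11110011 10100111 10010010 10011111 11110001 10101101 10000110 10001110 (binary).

Offset 0: leading byte 0xE8 = 11101000 → 3-byte char #1 = E8 AA 88.
Offset 3: leading byte 0xF0 = 11110000 → 4-byte char #2 = F0 9E A6 86.
Offset 7: leading byte 0xF0 = 11110000 → 4-byte char #3 = F0 B2 89 A6.
Leading byte 0xF0 = 11110000 matches 11110xxx → 4-byte sequence.
Byte 1: 0xF0 = 11110000, payload 000 (3 bits).
Byte 2: 0xB2 = 10110010 (10xxxxxx ✓), payload 110010.
Byte 3: 0x89 = 10001001 (10xxxxxx ✓), payload 001001.
Byte 4: 0xA6 = 10100110 (10xxxxxx ✓), payload 100110.
Concatenate: 000110010001001100110 = 0x32266 (21 bits → U+32266).

U+32266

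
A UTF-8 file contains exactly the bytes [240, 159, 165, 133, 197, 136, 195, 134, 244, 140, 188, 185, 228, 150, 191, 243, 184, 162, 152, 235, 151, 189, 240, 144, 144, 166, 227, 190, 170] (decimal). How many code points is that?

9

Byte at offset 0: 0xF0 = 11110000 → 4-byte char (#1). Advance 4.
Byte at offset 4: 0xC5 = 11000101 → 2-byte char (#2). Advance 2.
Byte at offset 6: 0xC3 = 11000011 → 2-byte char (#3). Advance 2.
Byte at offset 8: 0xF4 = 11110100 → 4-byte char (#4). Advance 4.
Byte at offset 12: 0xE4 = 11100100 → 3-byte char (#5). Advance 3.
Byte at offset 15: 0xF3 = 11110011 → 4-byte char (#6). Advance 4.
Byte at offset 19: 0xEB = 11101011 → 3-byte char (#7). Advance 3.
Byte at offset 22: 0xF0 = 11110000 → 4-byte char (#8). Advance 4.
Byte at offset 26: 0xE3 = 11100011 → 3-byte char (#9). Advance 3.
Reached end at offset 29 after 9 code points.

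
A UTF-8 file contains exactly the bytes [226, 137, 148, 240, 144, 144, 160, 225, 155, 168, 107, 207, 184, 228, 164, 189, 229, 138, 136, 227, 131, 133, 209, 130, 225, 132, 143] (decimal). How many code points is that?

10

Byte at offset 0: 0xE2 = 11100010 → 3-byte char (#1). Advance 3.
Byte at offset 3: 0xF0 = 11110000 → 4-byte char (#2). Advance 4.
Byte at offset 7: 0xE1 = 11100001 → 3-byte char (#3). Advance 3.
Byte at offset 10: 0x6B = 01101011 → 1-byte char (#4). Advance 1.
Byte at offset 11: 0xCF = 11001111 → 2-byte char (#5). Advance 2.
Byte at offset 13: 0xE4 = 11100100 → 3-byte char (#6). Advance 3.
Byte at offset 16: 0xE5 = 11100101 → 3-byte char (#7). Advance 3.
Byte at offset 19: 0xE3 = 11100011 → 3-byte char (#8). Advance 3.
Byte at offset 22: 0xD1 = 11010001 → 2-byte char (#9). Advance 2.
Byte at offset 24: 0xE1 = 11100001 → 3-byte char (#10). Advance 3.
Reached end at offset 27 after 10 code points.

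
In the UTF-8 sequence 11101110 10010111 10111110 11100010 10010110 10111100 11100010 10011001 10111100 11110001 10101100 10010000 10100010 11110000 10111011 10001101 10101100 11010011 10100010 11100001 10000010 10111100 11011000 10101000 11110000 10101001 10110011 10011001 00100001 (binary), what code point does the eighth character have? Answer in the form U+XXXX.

Offset 0: leading byte 0xEE = 11101110 → 3-byte char #1 = EE 97 BE.
Offset 3: leading byte 0xE2 = 11100010 → 3-byte char #2 = E2 96 BC.
Offset 6: leading byte 0xE2 = 11100010 → 3-byte char #3 = E2 99 BC.
Offset 9: leading byte 0xF1 = 11110001 → 4-byte char #4 = F1 AC 90 A2.
Offset 13: leading byte 0xF0 = 11110000 → 4-byte char #5 = F0 BB 8D AC.
Offset 17: leading byte 0xD3 = 11010011 → 2-byte char #6 = D3 A2.
Offset 19: leading byte 0xE1 = 11100001 → 3-byte char #7 = E1 82 BC.
Offset 22: leading byte 0xD8 = 11011000 → 2-byte char #8 = D8 A8.
Leading byte 0xD8 = 11011000 matches 110xxxxx → 2-byte sequence.
Byte 1: 0xD8 = 11011000, payload 11000 (5 bits).
Byte 2: 0xA8 = 10101000 (10xxxxxx ✓), payload 101000.
Concatenate: 11000101000 = 0x628 (11 bits → U+0628).

U+0628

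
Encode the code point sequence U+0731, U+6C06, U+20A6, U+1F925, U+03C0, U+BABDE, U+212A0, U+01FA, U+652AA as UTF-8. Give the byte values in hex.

DC B1 E6 B0 86 E2 82 A6 F0 9F A4 A5 CF 80 F2 BA AF 9E F0 A1 8A A0 C7 BA F1 A5 8A AA

U+0731: 2-byte form → DC B1.
U+6C06: 3-byte form → E6 B0 86.
U+20A6: 3-byte form → E2 82 A6.
U+1F925: 4-byte form → F0 9F A4 A5.
U+03C0: 2-byte form → CF 80.
U+BABDE: 4-byte form → F2 BA AF 9E.
U+212A0: 4-byte form → F0 A1 8A A0.
U+01FA: 2-byte form → C7 BA.
U+652AA: 4-byte form → F1 A5 8A AA.
Concatenated (28 bytes): DC B1 E6 B0 86 E2 82 A6 F0 9F A4 A5 CF 80 F2 BA AF 9E F0 A1 8A A0 C7 BA F1 A5 8A AA.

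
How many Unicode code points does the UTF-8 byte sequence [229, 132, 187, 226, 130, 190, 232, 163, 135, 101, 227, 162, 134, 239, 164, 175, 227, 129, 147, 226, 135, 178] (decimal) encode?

Byte at offset 0: 0xE5 = 11100101 → 3-byte char (#1). Advance 3.
Byte at offset 3: 0xE2 = 11100010 → 3-byte char (#2). Advance 3.
Byte at offset 6: 0xE8 = 11101000 → 3-byte char (#3). Advance 3.
Byte at offset 9: 0x65 = 01100101 → 1-byte char (#4). Advance 1.
Byte at offset 10: 0xE3 = 11100011 → 3-byte char (#5). Advance 3.
Byte at offset 13: 0xEF = 11101111 → 3-byte char (#6). Advance 3.
Byte at offset 16: 0xE3 = 11100011 → 3-byte char (#7). Advance 3.
Byte at offset 19: 0xE2 = 11100010 → 3-byte char (#8). Advance 3.
Reached end at offset 22 after 8 code points.

8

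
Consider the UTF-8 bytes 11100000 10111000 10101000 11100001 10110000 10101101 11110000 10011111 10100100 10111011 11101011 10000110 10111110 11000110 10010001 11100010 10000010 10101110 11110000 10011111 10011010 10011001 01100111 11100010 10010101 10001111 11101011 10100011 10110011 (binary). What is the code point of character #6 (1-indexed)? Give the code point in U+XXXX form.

Offset 0: leading byte 0xE0 = 11100000 → 3-byte char #1 = E0 B8 A8.
Offset 3: leading byte 0xE1 = 11100001 → 3-byte char #2 = E1 B0 AD.
Offset 6: leading byte 0xF0 = 11110000 → 4-byte char #3 = F0 9F A4 BB.
Offset 10: leading byte 0xEB = 11101011 → 3-byte char #4 = EB 86 BE.
Offset 13: leading byte 0xC6 = 11000110 → 2-byte char #5 = C6 91.
Offset 15: leading byte 0xE2 = 11100010 → 3-byte char #6 = E2 82 AE.
Leading byte 0xE2 = 11100010 matches 1110xxxx → 3-byte sequence.
Byte 1: 0xE2 = 11100010, payload 0010 (4 bits).
Byte 2: 0x82 = 10000010 (10xxxxxx ✓), payload 000010.
Byte 3: 0xAE = 10101110 (10xxxxxx ✓), payload 101110.
Concatenate: 0010000010101110 = 0x20AE (16 bits → U+20AE).

U+20AE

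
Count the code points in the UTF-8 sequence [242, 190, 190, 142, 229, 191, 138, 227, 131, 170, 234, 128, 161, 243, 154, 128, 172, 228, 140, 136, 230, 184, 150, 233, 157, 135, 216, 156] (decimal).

Byte at offset 0: 0xF2 = 11110010 → 4-byte char (#1). Advance 4.
Byte at offset 4: 0xE5 = 11100101 → 3-byte char (#2). Advance 3.
Byte at offset 7: 0xE3 = 11100011 → 3-byte char (#3). Advance 3.
Byte at offset 10: 0xEA = 11101010 → 3-byte char (#4). Advance 3.
Byte at offset 13: 0xF3 = 11110011 → 4-byte char (#5). Advance 4.
Byte at offset 17: 0xE4 = 11100100 → 3-byte char (#6). Advance 3.
Byte at offset 20: 0xE6 = 11100110 → 3-byte char (#7). Advance 3.
Byte at offset 23: 0xE9 = 11101001 → 3-byte char (#8). Advance 3.
Byte at offset 26: 0xD8 = 11011000 → 2-byte char (#9). Advance 2.
Reached end at offset 28 after 9 code points.

9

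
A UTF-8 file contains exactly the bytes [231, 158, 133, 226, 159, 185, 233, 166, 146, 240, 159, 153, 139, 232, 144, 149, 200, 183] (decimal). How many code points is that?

Byte at offset 0: 0xE7 = 11100111 → 3-byte char (#1). Advance 3.
Byte at offset 3: 0xE2 = 11100010 → 3-byte char (#2). Advance 3.
Byte at offset 6: 0xE9 = 11101001 → 3-byte char (#3). Advance 3.
Byte at offset 9: 0xF0 = 11110000 → 4-byte char (#4). Advance 4.
Byte at offset 13: 0xE8 = 11101000 → 3-byte char (#5). Advance 3.
Byte at offset 16: 0xC8 = 11001000 → 2-byte char (#6). Advance 2.
Reached end at offset 18 after 6 code points.

6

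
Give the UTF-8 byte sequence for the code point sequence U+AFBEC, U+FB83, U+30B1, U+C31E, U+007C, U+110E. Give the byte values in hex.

F2 AF AF AC EF AE 83 E3 82 B1 EC 8C 9E 7C E1 84 8E

U+AFBEC: 4-byte form → F2 AF AF AC.
U+FB83: 3-byte form → EF AE 83.
U+30B1: 3-byte form → E3 82 B1.
U+C31E: 3-byte form → EC 8C 9E.
U+007C: 1-byte form → 7C.
U+110E: 3-byte form → E1 84 8E.
Concatenated (17 bytes): F2 AF AF AC EF AE 83 E3 82 B1 EC 8C 9E 7C E1 84 8E.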